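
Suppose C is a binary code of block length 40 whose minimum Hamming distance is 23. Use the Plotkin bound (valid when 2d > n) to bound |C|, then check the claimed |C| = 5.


Plotkin bound M ≤ 6; given |C| = 5 ≤ bound (satisfied).

Check applicability: 2d = 46, n = 40.
2d − n = 6 > 0, so Plotkin applies.
Compute d/(2d−n) = 23/6 ≈ 3.8333.
⌊d/(2d−n)⌋ = 3.
Plotkin bound: M ≤ 2·3 = 6.
Given |C| = 5, check: satisfied.
This |C| is below the Plotkin bound.


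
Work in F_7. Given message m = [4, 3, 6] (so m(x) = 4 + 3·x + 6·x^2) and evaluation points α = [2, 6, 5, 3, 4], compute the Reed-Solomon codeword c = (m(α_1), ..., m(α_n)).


c = [6, 0, 1, 4, 0]

Message polynomial: m(x) = 4 + 3·x + 6·x^2 (mod 7).
For each evaluation point α_i, compute m(α_i) mod 7:
  α_1 = 2: Horner steps 6 → 1 → 6, so m(2) = 6.
  α_2 = 6: Horner steps 6 → 4 → 0, so m(6) = 0.
  α_3 = 5: Horner steps 6 → 5 → 1, so m(5) = 1.
  α_4 = 3: Horner steps 6 → 0 → 4, so m(3) = 4.
  α_5 = 4: Horner steps 6 → 6 → 0, so m(4) = 0.
Codeword c = [6, 0, 1, 4, 0] ∈ F_7^5.


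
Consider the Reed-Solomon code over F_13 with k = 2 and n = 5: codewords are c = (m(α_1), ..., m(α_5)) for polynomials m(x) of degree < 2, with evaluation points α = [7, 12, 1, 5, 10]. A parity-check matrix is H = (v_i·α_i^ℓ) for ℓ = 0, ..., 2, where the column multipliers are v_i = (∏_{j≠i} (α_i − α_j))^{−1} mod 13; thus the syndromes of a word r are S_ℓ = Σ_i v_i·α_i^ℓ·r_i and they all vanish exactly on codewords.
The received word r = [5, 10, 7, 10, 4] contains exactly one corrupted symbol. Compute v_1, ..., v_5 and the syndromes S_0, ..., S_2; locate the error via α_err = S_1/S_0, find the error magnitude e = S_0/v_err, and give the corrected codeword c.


S = (8, 5, 8), error at position 2, error magnitude e = 11, c = [5, 12, 7, 10, 4].

Step 1: column multipliers v_i = (∏_{j≠i}(α_i − α_j))^{−1} mod 13.
  i = 1 (α = 7): (7−12)(7−1)(7−5)(7−10) = (−5)·6·2·(−3) = 180 ≡ 11, so v_1 = 11^{−1} = 6 (mod 13).
  i = 2 (α = 12): (12−7)(12−1)(12−5)(12−10) = 5·11·7·2 = 770 ≡ 3, so v_2 = 3^{−1} = 9 (mod 13).
  i = 3 (α = 1): (1−7)(1−12)(1−5)(1−10) = (−6)·(−11)·(−4)·(−9) = 2376 ≡ 10, so v_3 = 10^{−1} = 4 (mod 13).
  i = 4 (α = 5): (5−7)(5−12)(5−1)(5−10) = (−2)·(−7)·4·(−5) = −280 ≡ 6, so v_4 = 6^{−1} = 11 (mod 13).
  i = 5 (α = 10): (10−7)(10−12)(10−1)(10−5) = 3·(−2)·9·5 = −270 ≡ 3, so v_5 = 3^{−1} = 9 (mod 13).
  v = [6, 9, 4, 11, 9].
Step 2: syndromes of r = [5, 10, 7, 10, 4] (all sums mod 13).
  S_0 = Σ v_i r_i = 6·5 + 9·10 + 4·7 + 11·10 + 9·4 = 294 ≡ 8.
  S_1 = Σ v_i α_i r_i = 6·7·5 + 9·12·10 + 4·1·7 + 11·5·10 + 9·10·4 = 2228 ≡ 5.
  α_i^2 mod 13 = [10, 1, 1, 12, 9].
  S_2 = Σ v_i α_i^2 r_i = 6·10·5 + 9·1·10 + 4·1·7 + 11·12·10 + 9·9·4 = 2062 ≡ 8.
  S = (8, 5, 8) ≠ 0, so r is not a codeword (an error is present).
Step 3: locate the error. For a single error e at position i, S_ℓ = v_i·e·α_i^ℓ, so α_err = S_1/S_0.
  S_0^{−1} = 8^{−1} = 5 (mod 13), so α_err = 5·5 = 25 ≡ 12 = α_2. Error position i = 2.
  Consistency check: S_2/S_1 = 8·8 = 64 ≡ 12 = α_err ✓ (single-error assumption holds).
Step 4: error magnitude e = S_0/v_2 = S_0·∏_{j≠2}(α_2 − α_j) = 8·3 = 24 ≡ 11 (mod 13).
Step 5: correct position 2: c_2 = r_2 − e = 10 − 11 ≡ 12 (mod 13). Hence c = [5, 12, 7, 10, 4].
  Check: interpolating c through the α_i gives m(x) = 3 + 4·x (degree < 2) with m(α_i) = c_i for every i, so c is indeed a codeword.


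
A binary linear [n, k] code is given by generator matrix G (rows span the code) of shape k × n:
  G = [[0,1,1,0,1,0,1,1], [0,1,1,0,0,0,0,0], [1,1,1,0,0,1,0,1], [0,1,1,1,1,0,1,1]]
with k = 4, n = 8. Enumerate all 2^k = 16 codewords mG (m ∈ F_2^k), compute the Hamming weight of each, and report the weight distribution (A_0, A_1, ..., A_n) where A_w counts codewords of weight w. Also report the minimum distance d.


Weight distribution: A_0 = 1, A_1 = 1, A_2 = 1, A_3 = 3, A_4 = 3, A_5 = 3, A_6 = 3, A_7 = 1. Minimum distance d = 1.

Enumerate all 2^4 = 16 messages m ∈ F_2^4.
For each, compute codeword c = mG in F_2^8, then tally its weight.
  m = 0000 → c = 00000000, weight = 0.
  m = 1000 → c = 01101011, weight = 5.
  m = 0100 → c = 01100000, weight = 2.
  m = 1100 → c = 00001011, weight = 3.
  m = 0010 → c = 11100101, weight = 5.
  m = 1010 → c = 10001110, weight = 4.
  m = 0110 → c = 10000101, weight = 3.
  m = 1110 → c = 11101110, weight = 6.
  m = 0001 → c = 01111011, weight = 6.
  m = 1001 → c = 00010000, weight = 1.
  m = 0101 → c = 00011011, weight = 4.
  m = 1101 → c = 01110000, weight = 3.
  m = 0011 → c = 10011110, weight = 5.
  m = 1011 → c = 11110101, weight = 6.
  m = 0111 → c = 11111110, weight = 7.
  m = 1111 → c = 10010101, weight = 4.
Tally weights:
  weight 0: 1 codewords.
  weight 1: 1 codewords.
  weight 2: 1 codewords.
  weight 3: 3 codewords.
  weight 4: 3 codewords.
  weight 5: 3 codewords.
  weight 6: 3 codewords.
  weight 7: 1 codewords.
Minimum distance d = smallest w > 0 with A_w > 0 = 1.
Sanity: Σ A_w = 16 = 2^4 = 16 ✓.


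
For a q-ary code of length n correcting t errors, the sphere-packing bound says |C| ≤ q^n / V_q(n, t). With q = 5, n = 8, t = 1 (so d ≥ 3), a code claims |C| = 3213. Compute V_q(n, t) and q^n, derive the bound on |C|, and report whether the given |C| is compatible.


V_q(n, t) = 33, q^n = 390625, Hamming bound = 11837, |C| = 3213 ≤ bound (satisfied).

Step 1: Compute V_q(n, t) = Σ_{j=0}^1 C(n, j) (q−1)^j.
  j = 0: C(8,0)·(4)^0 = 1·1 = 1.
  j = 1: C(8,1)·(4)^1 = 8·4 = 32.
  V_q(n, t) = 1 + 32 = 33.
Step 2: q^n = 5^8 = 390625.
Step 3: Hamming bound ⌊q^n / V_q(n,t)⌋ = ⌊390625/33⌋ = 11837.
Step 4: Compare |C| = 3213 to 11837: satisfied.
The claimed |C| lies below the Hamming bound.


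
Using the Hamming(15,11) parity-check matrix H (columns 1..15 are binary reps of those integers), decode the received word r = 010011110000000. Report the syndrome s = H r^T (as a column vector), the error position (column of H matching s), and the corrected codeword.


s = (1, 1, 1, 0)^T, error position = 14, corrected codeword c = 010011110000010

Compute s = H r^T mod 2 one row at a time:
  s_1 = 1 + 0 + 0 + 0 + 0 + 0 + 0 + 0 = 1 ≡ 1 (mod 2).
  s_2 = 0 + 1 + 1 + 1 + 0 + 0 + 0 + 0 = 3 ≡ 1 (mod 2).
  s_3 = 1 + 0 + 1 + 1 + 0 + 0 + 0 + 0 = 3 ≡ 1 (mod 2).
  s_4 = 0 + 0 + 1 + 1 + 0 + 0 + 0 + 0 = 2 ≡ 0 (mod 2).
s = (1, 1, 1, 0)^T — this equals column 14 of H (binary 1110), so error is at position 14.
Correct: flip bit 14 of r = 010011110000000 to get c = 010011110000010.


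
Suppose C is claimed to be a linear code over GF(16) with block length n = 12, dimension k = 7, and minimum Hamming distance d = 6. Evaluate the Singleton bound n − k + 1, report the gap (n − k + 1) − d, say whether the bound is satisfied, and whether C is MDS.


Singleton RHS = n − k + 1 = 6, slack = 0, bound satisfied, MDS.

Singleton bound: d ≤ n − k + 1.
Here n = 12, k = 7, so n − k + 1 = 6.
Given d = 6, check d ≤ 6: YES.
Slack = (n − k + 1) − d = 0.
The code is MDS (slack = 0).
Description: the claimed parameters are [12, 7, 6]_16; such a code would be MDS (meets Singleton bound).


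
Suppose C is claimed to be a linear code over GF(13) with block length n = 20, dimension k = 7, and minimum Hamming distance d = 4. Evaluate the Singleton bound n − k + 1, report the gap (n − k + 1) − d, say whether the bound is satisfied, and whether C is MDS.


Singleton RHS = n − k + 1 = 14, slack = 10, bound satisfied, not MDS.

Singleton bound: d ≤ n − k + 1.
Here n = 20, k = 7, so n − k + 1 = 14.
Given d = 4, check d ≤ 14: YES.
Slack = (n − k + 1) − d = 10.
The code is NOT MDS (slack = 10 > 0).
Description: the claimed parameters are [20, 7, 4]_13; such a code would be non-MDS.


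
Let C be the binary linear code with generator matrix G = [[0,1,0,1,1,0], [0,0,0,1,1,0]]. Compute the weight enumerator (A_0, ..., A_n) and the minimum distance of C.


Weight distribution: A_0 = 1, A_1 = 1, A_2 = 1, A_3 = 1. Minimum distance d = 1.

Enumerate all 2^2 = 4 messages m ∈ F_2^2.
For each, compute codeword c = mG in F_2^6, then tally its weight.
  m = 00 → c = 000000, weight = 0.
  m = 10 → c = 010110, weight = 3.
  m = 01 → c = 000110, weight = 2.
  m = 11 → c = 010000, weight = 1.
Tally weights:
  weight 0: 1 codewords.
  weight 1: 1 codewords.
  weight 2: 1 codewords.
  weight 3: 1 codewords.
Minimum distance d = smallest w > 0 with A_w > 0 = 1.
Sanity: Σ A_w = 4 = 2^2 = 4 ✓.


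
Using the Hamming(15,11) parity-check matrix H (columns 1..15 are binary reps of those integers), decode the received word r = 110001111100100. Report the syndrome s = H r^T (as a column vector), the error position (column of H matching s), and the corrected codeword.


s = (0, 1, 0, 0)^T, error position = 4, corrected codeword c = 110101111100100

Compute s = H r^T mod 2 one row at a time:
  s_1 = 1 + 1 + 1 + 0 + 0 + 1 + 0 + 0 = 4 ≡ 0 (mod 2).
  s_2 = 0 + 0 + 1 + 1 + 0 + 1 + 0 + 0 = 3 ≡ 1 (mod 2).
  s_3 = 1 + 0 + 1 + 1 + 1 + 0 + 0 + 0 = 4 ≡ 0 (mod 2).
  s_4 = 1 + 0 + 0 + 1 + 1 + 0 + 1 + 0 = 4 ≡ 0 (mod 2).
s = (0, 1, 0, 0)^T — this equals column 4 of H (binary 0100), so error is at position 4.
Correct: flip bit 4 of r = 110001111100100 to get c = 110101111100100.


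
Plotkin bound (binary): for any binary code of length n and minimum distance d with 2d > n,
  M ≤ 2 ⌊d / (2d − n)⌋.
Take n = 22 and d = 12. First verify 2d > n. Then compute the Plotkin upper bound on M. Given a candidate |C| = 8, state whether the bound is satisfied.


Plotkin bound M ≤ 12; given |C| = 8 ≤ bound (satisfied).

Check applicability: 2d = 24, n = 22.
2d − n = 2 > 0, so Plotkin applies.
Compute d/(2d−n) = 12/2 ≈ 6.0000.
⌊d/(2d−n)⌋ = 6.
Plotkin bound: M ≤ 2·6 = 12.
Given |C| = 8, check: satisfied.
This |C| is below the Plotkin bound.


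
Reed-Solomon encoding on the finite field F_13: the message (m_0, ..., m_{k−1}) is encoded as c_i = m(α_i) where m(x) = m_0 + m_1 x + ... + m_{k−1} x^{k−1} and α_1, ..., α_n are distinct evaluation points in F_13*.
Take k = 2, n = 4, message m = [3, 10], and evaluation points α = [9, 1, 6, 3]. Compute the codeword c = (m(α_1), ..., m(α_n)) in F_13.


c = [2, 0, 11, 7]

Message polynomial: m(x) = 3 + 10·x (mod 13).
For each evaluation point α_i, compute m(α_i) mod 13:
  α_1 = 9: Horner steps 10 → 2, so m(9) = 2.
  α_2 = 1: Horner steps 10 → 0, so m(1) = 0.
  α_3 = 6: Horner steps 10 → 11, so m(6) = 11.
  α_4 = 3: Horner steps 10 → 7, so m(3) = 7.
Codeword c = [2, 0, 11, 7] ∈ F_13^4.


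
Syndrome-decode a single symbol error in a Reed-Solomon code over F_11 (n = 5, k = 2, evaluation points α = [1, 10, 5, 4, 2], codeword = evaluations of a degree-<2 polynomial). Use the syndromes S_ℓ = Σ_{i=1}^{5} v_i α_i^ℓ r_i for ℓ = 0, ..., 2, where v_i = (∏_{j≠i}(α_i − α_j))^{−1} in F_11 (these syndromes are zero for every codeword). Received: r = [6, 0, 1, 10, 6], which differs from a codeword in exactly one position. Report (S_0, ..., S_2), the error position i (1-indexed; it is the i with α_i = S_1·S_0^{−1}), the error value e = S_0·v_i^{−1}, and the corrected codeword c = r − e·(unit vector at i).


S = (10, 10, 10), error at position 1, error magnitude e = 2, c = [4, 0, 1, 10, 6].

Step 1: column multipliers v_i = (∏_{j≠i}(α_i − α_j))^{−1} mod 11.
  i = 1 (α = 1): (1−10)(1−5)(1−4)(1−2) = (−9)·(−4)·(−3)·(−1) = 108 ≡ 9, so v_1 = 9^{−1} = 5 (mod 11).
  i = 2 (α = 10): (10−1)(10−5)(10−4)(10−2) = 9·5·6·8 = 2160 ≡ 4, so v_2 = 4^{−1} = 3 (mod 11).
  i = 3 (α = 5): (5−1)(5−10)(5−4)(5−2) = 4·(−5)·1·3 = −60 ≡ 6, so v_3 = 6^{−1} = 2 (mod 11).
  i = 4 (α = 4): (4−1)(4−10)(4−5)(4−2) = 3·(−6)·(−1)·2 = 36 ≡ 3, so v_4 = 3^{−1} = 4 (mod 11).
  i = 5 (α = 2): (2−1)(2−10)(2−5)(2−4) = 1·(−8)·(−3)·(−2) = −48 ≡ 7, so v_5 = 7^{−1} = 8 (mod 11).
  v = [5, 3, 2, 4, 8].
Step 2: syndromes of r = [6, 0, 1, 10, 6] (all sums mod 11).
  S_0 = Σ v_i r_i = 5·6 + 3·0 + 2·1 + 4·10 + 8·6 = 120 ≡ 10.
  S_1 = Σ v_i α_i r_i = 5·1·6 + 3·10·0 + 2·5·1 + 4·4·10 + 8·2·6 = 296 ≡ 10.
  α_i^2 mod 11 = [1, 1, 3, 5, 4].
  S_2 = Σ v_i α_i^2 r_i = 5·1·6 + 3·1·0 + 2·3·1 + 4·5·10 + 8·4·6 = 428 ≡ 10.
  S = (10, 10, 10) ≠ 0, so r is not a codeword (an error is present).
Step 3: locate the error. For a single error e at position i, S_ℓ = v_i·e·α_i^ℓ, so α_err = S_1/S_0.
  S_0^{−1} = 10^{−1} = 10 (mod 11), so α_err = 10·10 = 100 ≡ 1 = α_1. Error position i = 1.
  Consistency check: S_2/S_1 = 10·10 = 100 ≡ 1 = α_err ✓ (single-error assumption holds).
Step 4: error magnitude e = S_0/v_1 = S_0·∏_{j≠1}(α_1 − α_j) = 10·9 = 90 ≡ 2 (mod 11).
Step 5: correct position 1: c_1 = r_1 − e = 6 − 2 ≡ 4 (mod 11). Hence c = [4, 0, 1, 10, 6].
  Check: interpolating c through the α_i gives m(x) = 2 + 2·x (degree < 2) with m(α_i) = c_i for every i, so c is indeed a codeword.


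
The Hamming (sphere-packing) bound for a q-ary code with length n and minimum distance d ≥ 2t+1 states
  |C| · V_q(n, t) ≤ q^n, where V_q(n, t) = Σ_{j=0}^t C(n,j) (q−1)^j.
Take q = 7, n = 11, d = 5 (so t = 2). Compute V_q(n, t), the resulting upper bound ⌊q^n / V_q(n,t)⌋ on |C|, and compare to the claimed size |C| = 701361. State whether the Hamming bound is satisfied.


V_q(n, t) = 2047, q^n = 1977326743, Hamming bound = 965963, |C| = 701361 ≤ bound (satisfied).

Step 1: Compute V_q(n, t) = Σ_{j=0}^2 C(n, j) (q−1)^j.
  j = 0: C(11,0)·(6)^0 = 1·1 = 1.
  j = 1: C(11,1)·(6)^1 = 11·6 = 66.
  j = 2: C(11,2)·(6)^2 = 55·36 = 1980.
  V_q(n, t) = 1 + 66 + 1980 = 2047.
Step 2: q^n = 7^11 = 1977326743.
Step 3: Hamming bound ⌊q^n / V_q(n,t)⌋ = ⌊1977326743/2047⌋ = 965963.
Step 4: Compare |C| = 701361 to 965963: satisfied.
The claimed |C| lies below the Hamming bound.


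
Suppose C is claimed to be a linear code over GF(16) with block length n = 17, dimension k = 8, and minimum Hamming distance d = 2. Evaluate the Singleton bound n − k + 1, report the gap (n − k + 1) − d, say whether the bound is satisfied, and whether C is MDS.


Singleton RHS = n − k + 1 = 10, slack = 8, bound satisfied, not MDS.

Singleton bound: d ≤ n − k + 1.
Here n = 17, k = 8, so n − k + 1 = 10.
Given d = 2, check d ≤ 10: YES.
Slack = (n − k + 1) − d = 8.
The code is NOT MDS (slack = 8 > 0).
Description: the claimed parameters are [17, 8, 2]_16; such a code would be non-MDS.


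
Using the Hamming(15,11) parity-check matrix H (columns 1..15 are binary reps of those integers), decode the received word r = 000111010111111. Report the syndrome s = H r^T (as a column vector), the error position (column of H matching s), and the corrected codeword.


s = (1, 1, 1, 0)^T, error position = 14, corrected codeword c = 000111010111101

Compute s = H r^T mod 2 one row at a time:
  s_1 = 1 + 0 + 1 + 1 + 1 + 1 + 1 + 1 = 7 ≡ 1 (mod 2).
  s_2 = 1 + 1 + 1 + 0 + 1 + 1 + 1 + 1 = 7 ≡ 1 (mod 2).
  s_3 = 0 + 0 + 1 + 0 + 1 + 1 + 1 + 1 = 5 ≡ 1 (mod 2).
  s_4 = 0 + 0 + 1 + 0 + 0 + 1 + 1 + 1 = 4 ≡ 0 (mod 2).
s = (1, 1, 1, 0)^T — this equals column 14 of H (binary 1110), so error is at position 14.
Correct: flip bit 14 of r = 000111010111111 to get c = 000111010111101.


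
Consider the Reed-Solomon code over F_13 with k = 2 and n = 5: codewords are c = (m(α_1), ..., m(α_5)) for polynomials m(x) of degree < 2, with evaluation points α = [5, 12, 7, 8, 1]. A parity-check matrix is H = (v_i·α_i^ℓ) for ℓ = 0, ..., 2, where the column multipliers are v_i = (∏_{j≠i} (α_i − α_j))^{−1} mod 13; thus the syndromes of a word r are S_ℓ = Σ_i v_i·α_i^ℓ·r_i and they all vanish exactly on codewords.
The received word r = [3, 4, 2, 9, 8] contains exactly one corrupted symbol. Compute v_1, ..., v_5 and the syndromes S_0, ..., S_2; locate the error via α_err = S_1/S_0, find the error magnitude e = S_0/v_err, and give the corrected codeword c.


S = (1, 7, 10), error at position 3, error magnitude e = 8, c = [3, 4, 7, 9, 8].

Step 1: column multipliers v_i = (∏_{j≠i}(α_i − α_j))^{−1} mod 13.
  i = 1 (α = 5): (5−12)(5−7)(5−8)(5−1) = (−7)·(−2)·(−3)·4 = −168 ≡ 1, so v_1 = 1^{−1} = 1 (mod 13).
  i = 2 (α = 12): (12−5)(12−7)(12−8)(12−1) = 7·5·4·11 = 1540 ≡ 6, so v_2 = 6^{−1} = 11 (mod 13).
  i = 3 (α = 7): (7−5)(7−12)(7−8)(7−1) = 2·(−5)·(−1)·6 = 60 ≡ 8, so v_3 = 8^{−1} = 5 (mod 13).
  i = 4 (α = 8): (8−5)(8−12)(8−7)(8−1) = 3·(−4)·1·7 = −84 ≡ 7, so v_4 = 7^{−1} = 2 (mod 13).
  i = 5 (α = 1): (1−5)(1−12)(1−7)(1−8) = (−4)·(−11)·(−6)·(−7) = 1848 ≡ 2, so v_5 = 2^{−1} = 7 (mod 13).
  v = [1, 11, 5, 2, 7].
Step 2: syndromes of r = [3, 4, 2, 9, 8] (all sums mod 13).
  S_0 = Σ v_i r_i = 1·3 + 11·4 + 5·2 + 2·9 + 7·8 = 131 ≡ 1.
  S_1 = Σ v_i α_i r_i = 1·5·3 + 11·12·4 + 5·7·2 + 2·8·9 + 7·1·8 = 813 ≡ 7.
  α_i^2 mod 13 = [12, 1, 10, 12, 1].
  S_2 = Σ v_i α_i^2 r_i = 1·12·3 + 11·1·4 + 5·10·2 + 2·12·9 + 7·1·8 = 452 ≡ 10.
  S = (1, 7, 10) ≠ 0, so r is not a codeword (an error is present).
Step 3: locate the error. For a single error e at position i, S_ℓ = v_i·e·α_i^ℓ, so α_err = S_1/S_0.
  S_0^{−1} = 1^{−1} = 1 (mod 13), so α_err = 7·1 = 7 ≡ 7 = α_3. Error position i = 3.
  Consistency check: S_2/S_1 = 10·2 = 20 ≡ 7 = α_err ✓ (single-error assumption holds).
Step 4: error magnitude e = S_0/v_3 = S_0·∏_{j≠3}(α_3 − α_j) = 1·8 = 8 ≡ 8 (mod 13).
Step 5: correct position 3: c_3 = r_3 − e = 2 − 8 ≡ 7 (mod 13). Hence c = [3, 4, 7, 9, 8].
  Check: interpolating c through the α_i gives m(x) = 6 + 2·x (degree < 2) with m(α_i) = c_i for every i, so c is indeed a codeword.


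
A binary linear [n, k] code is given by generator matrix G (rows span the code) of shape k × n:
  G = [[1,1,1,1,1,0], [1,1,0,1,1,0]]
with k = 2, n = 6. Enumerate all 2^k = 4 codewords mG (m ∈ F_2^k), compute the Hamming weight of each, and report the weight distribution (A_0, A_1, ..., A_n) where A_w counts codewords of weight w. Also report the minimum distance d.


Weight distribution: A_0 = 1, A_1 = 1, A_4 = 1, A_5 = 1. Minimum distance d = 1.

Enumerate all 2^2 = 4 messages m ∈ F_2^2.
For each, compute codeword c = mG in F_2^6, then tally its weight.
  m = 00 → c = 000000, weight = 0.
  m = 10 → c = 111110, weight = 5.
  m = 01 → c = 110110, weight = 4.
  m = 11 → c = 001000, weight = 1.
Tally weights:
  weight 0: 1 codewords.
  weight 1: 1 codewords.
  weight 4: 1 codewords.
  weight 5: 1 codewords.
Minimum distance d = smallest w > 0 with A_w > 0 = 1.
Sanity: Σ A_w = 4 = 2^2 = 4 ✓.


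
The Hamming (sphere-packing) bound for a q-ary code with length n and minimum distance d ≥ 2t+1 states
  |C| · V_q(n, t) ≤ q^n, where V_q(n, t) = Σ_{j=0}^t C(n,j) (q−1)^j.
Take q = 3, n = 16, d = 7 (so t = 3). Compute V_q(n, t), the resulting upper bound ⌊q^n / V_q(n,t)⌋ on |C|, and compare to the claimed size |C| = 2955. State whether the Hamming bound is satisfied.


V_q(n, t) = 4993, q^n = 43046721, Hamming bound = 8621, |C| = 2955 ≤ bound (satisfied).

Step 1: Compute V_q(n, t) = Σ_{j=0}^3 C(n, j) (q−1)^j.
  j = 0: C(16,0)·(2)^0 = 1·1 = 1.
  j = 1: C(16,1)·(2)^1 = 16·2 = 32.
  j = 2: C(16,2)·(2)^2 = 120·4 = 480.
  j = 3: C(16,3)·(2)^3 = 560·8 = 4480.
  V_q(n, t) = 1 + 32 + 480 + 4480 = 4993.
Step 2: q^n = 3^16 = 43046721.
Step 3: Hamming bound ⌊q^n / V_q(n,t)⌋ = ⌊43046721/4993⌋ = 8621.
Step 4: Compare |C| = 2955 to 8621: satisfied.
The claimed |C| lies below the Hamming bound.


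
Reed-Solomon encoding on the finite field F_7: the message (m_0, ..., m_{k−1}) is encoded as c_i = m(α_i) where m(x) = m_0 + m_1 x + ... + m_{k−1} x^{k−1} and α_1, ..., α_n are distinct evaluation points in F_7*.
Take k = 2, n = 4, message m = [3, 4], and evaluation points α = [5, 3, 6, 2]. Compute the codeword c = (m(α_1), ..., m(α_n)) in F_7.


c = [2, 1, 6, 4]

Message polynomial: m(x) = 3 + 4·x (mod 7).
For each evaluation point α_i, compute m(α_i) mod 7:
  α_1 = 5: Horner steps 4 → 2, so m(5) = 2.
  α_2 = 3: Horner steps 4 → 1, so m(3) = 1.
  α_3 = 6: Horner steps 4 → 6, so m(6) = 6.
  α_4 = 2: Horner steps 4 → 4, so m(2) = 4.
Codeword c = [2, 1, 6, 4] ∈ F_7^4.


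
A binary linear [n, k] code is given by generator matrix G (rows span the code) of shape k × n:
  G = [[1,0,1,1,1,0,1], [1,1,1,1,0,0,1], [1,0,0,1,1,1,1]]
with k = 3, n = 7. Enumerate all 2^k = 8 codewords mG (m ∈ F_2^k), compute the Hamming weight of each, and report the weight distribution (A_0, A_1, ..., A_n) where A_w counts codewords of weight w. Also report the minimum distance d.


Weight distribution: A_0 = 1, A_2 = 2, A_4 = 1, A_5 = 4. Minimum distance d = 2.

Enumerate all 2^3 = 8 messages m ∈ F_2^3.
For each, compute codeword c = mG in F_2^7, then tally its weight.
  m = 000 → c = 0000000, weight = 0.
  m = 100 → c = 1011101, weight = 5.
  m = 010 → c = 1111001, weight = 5.
  m = 110 → c = 0100100, weight = 2.
  m = 001 → c = 1001111, weight = 5.
  m = 101 → c = 0010010, weight = 2.
  m = 011 → c = 0110110, weight = 4.
  m = 111 → c = 1101011, weight = 5.
Tally weights:
  weight 0: 1 codewords.
  weight 2: 2 codewords.
  weight 4: 1 codewords.
  weight 5: 4 codewords.
Minimum distance d = smallest w > 0 with A_w > 0 = 2.
Sanity: Σ A_w = 8 = 2^3 = 8 ✓.


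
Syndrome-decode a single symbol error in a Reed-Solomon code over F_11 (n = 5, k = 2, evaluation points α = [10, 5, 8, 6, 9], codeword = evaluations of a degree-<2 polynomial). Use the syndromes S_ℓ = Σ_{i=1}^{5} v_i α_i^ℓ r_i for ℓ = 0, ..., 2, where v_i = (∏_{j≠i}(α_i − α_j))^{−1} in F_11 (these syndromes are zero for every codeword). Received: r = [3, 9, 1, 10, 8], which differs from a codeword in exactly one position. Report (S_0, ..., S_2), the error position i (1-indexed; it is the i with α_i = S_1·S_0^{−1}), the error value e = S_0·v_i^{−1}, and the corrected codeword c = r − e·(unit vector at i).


S = (5, 1, 9), error at position 5, error magnitude e = 6, c = [3, 9, 1, 10, 2].

Step 1: column multipliers v_i = (∏_{j≠i}(α_i − α_j))^{−1} mod 11.
  i = 1 (α = 10): (10−5)(10−8)(10−6)(10−9) = 5·2·4·1 = 40 ≡ 7, so v_1 = 7^{−1} = 8 (mod 11).
  i = 2 (α = 5): (5−10)(5−8)(5−6)(5−9) = (−5)·(−3)·(−1)·(−4) = 60 ≡ 5, so v_2 = 5^{−1} = 9 (mod 11).
  i = 3 (α = 8): (8−10)(8−5)(8−6)(8−9) = (−2)·3·2·(−1) = 12 ≡ 1, so v_3 = 1^{−1} = 1 (mod 11).
  i = 4 (α = 6): (6−10)(6−5)(6−8)(6−9) = (−4)·1·(−2)·(−3) = −24 ≡ 9, so v_4 = 9^{−1} = 5 (mod 11).
  i = 5 (α = 9): (9−10)(9−5)(9−8)(9−6) = (−1)·4·1·3 = −12 ≡ 10, so v_5 = 10^{−1} = 10 (mod 11).
  v = [8, 9, 1, 5, 10].
Step 2: syndromes of r = [3, 9, 1, 10, 8] (all sums mod 11).
  S_0 = Σ v_i r_i = 8·3 + 9·9 + 1·1 + 5·10 + 10·8 = 236 ≡ 5.
  S_1 = Σ v_i α_i r_i = 8·10·3 + 9·5·9 + 1·8·1 + 5·6·10 + 10·9·8 = 1673 ≡ 1.
  α_i^2 mod 11 = [1, 3, 9, 3, 4].
  S_2 = Σ v_i α_i^2 r_i = 8·1·3 + 9·3·9 + 1·9·1 + 5·3·10 + 10·4·8 = 746 ≡ 9.
  S = (5, 1, 9) ≠ 0, so r is not a codeword (an error is present).
Step 3: locate the error. For a single error e at position i, S_ℓ = v_i·e·α_i^ℓ, so α_err = S_1/S_0.
  S_0^{−1} = 5^{−1} = 9 (mod 11), so α_err = 1·9 = 9 ≡ 9 = α_5. Error position i = 5.
  Consistency check: S_2/S_1 = 9·1 = 9 ≡ 9 = α_err ✓ (single-error assumption holds).
Step 4: error magnitude e = S_0/v_5 = S_0·∏_{j≠5}(α_5 − α_j) = 5·10 = 50 ≡ 6 (mod 11).
Step 5: correct position 5: c_5 = r_5 − e = 8 − 6 ≡ 2 (mod 11). Hence c = [3, 9, 1, 10, 2].
  Check: interpolating c through the α_i gives m(x) = 4 + 1·x (degree < 2) with m(α_i) = c_i for every i, so c is indeed a codeword.


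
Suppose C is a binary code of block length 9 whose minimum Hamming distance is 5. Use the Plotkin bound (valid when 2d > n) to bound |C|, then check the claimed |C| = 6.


Plotkin bound M ≤ 10; given |C| = 6 ≤ bound (satisfied).

Check applicability: 2d = 10, n = 9.
2d − n = 1 > 0, so Plotkin applies.
Compute d/(2d−n) = 5/1 ≈ 5.0000.
⌊d/(2d−n)⌋ = 5.
Plotkin bound: M ≤ 2·5 = 10.
Given |C| = 6, check: satisfied.
This |C| is below the Plotkin bound.


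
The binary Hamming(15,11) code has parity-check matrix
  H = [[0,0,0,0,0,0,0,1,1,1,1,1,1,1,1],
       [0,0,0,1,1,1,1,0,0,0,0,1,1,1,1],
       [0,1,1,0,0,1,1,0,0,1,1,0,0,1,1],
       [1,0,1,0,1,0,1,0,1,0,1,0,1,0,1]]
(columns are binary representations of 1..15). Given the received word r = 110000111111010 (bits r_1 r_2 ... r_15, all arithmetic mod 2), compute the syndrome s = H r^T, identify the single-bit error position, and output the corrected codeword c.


s = (0, 1, 1, 0)^T, error position = 6, corrected codeword c = 110001111111010

Compute s = H r^T mod 2 one row at a time:
  s_1 = 1 + 1 + 1 + 1 + 1 + 0 + 1 + 0 = 6 ≡ 0 (mod 2).
  s_2 = 0 + 0 + 0 + 1 + 1 + 0 + 1 + 0 = 3 ≡ 1 (mod 2).
  s_3 = 1 + 0 + 0 + 1 + 1 + 1 + 1 + 0 = 5 ≡ 1 (mod 2).
  s_4 = 1 + 0 + 0 + 1 + 1 + 1 + 0 + 0 = 4 ≡ 0 (mod 2).
s = (0, 1, 1, 0)^T — this equals column 6 of H (binary 0110), so error is at position 6.
Correct: flip bit 6 of r = 110000111111010 to get c = 110001111111010.


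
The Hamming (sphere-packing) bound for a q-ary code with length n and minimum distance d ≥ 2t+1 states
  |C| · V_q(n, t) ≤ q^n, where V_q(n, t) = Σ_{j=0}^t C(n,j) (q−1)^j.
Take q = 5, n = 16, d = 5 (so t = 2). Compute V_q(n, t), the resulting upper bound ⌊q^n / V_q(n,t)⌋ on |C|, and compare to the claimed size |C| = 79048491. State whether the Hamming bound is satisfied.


V_q(n, t) = 1985, q^n = 152587890625, Hamming bound = 76870473, |C| = 79048491 > bound (violated).

Step 1: Compute V_q(n, t) = Σ_{j=0}^2 C(n, j) (q−1)^j.
  j = 0: C(16,0)·(4)^0 = 1·1 = 1.
  j = 1: C(16,1)·(4)^1 = 16·4 = 64.
  j = 2: C(16,2)·(4)^2 = 120·16 = 1920.
  V_q(n, t) = 1 + 64 + 1920 = 1985.
Step 2: q^n = 5^16 = 152587890625.
Step 3: Hamming bound ⌊q^n / V_q(n,t)⌋ = ⌊152587890625/1985⌋ = 76870473.
Step 4: Compare |C| = 79048491 to 76870473: violated.
The claimed |C| lies above the Hamming bound, so no 5-ary code of length 16 with d ≥ 5 can have 79048491 codewords.


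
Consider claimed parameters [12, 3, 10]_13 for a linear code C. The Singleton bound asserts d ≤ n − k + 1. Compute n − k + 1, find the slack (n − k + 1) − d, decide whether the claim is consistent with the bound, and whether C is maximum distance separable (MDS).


Singleton RHS = n − k + 1 = 10, slack = 0, bound satisfied, MDS.

Singleton bound: d ≤ n − k + 1.
Here n = 12, k = 3, so n − k + 1 = 10.
Given d = 10, check d ≤ 10: YES.
Slack = (n − k + 1) − d = 0.
The code is MDS (slack = 0).
Description: the claimed parameters are [12, 3, 10]_13; such a code would be MDS (meets Singleton bound).


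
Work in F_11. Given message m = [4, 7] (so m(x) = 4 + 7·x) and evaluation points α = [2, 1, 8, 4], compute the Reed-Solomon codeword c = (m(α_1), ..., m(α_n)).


c = [7, 0, 5, 10]

Message polynomial: m(x) = 4 + 7·x (mod 11).
For each evaluation point α_i, compute m(α_i) mod 11:
  α_1 = 2: Horner steps 7 → 7, so m(2) = 7.
  α_2 = 1: Horner steps 7 → 0, so m(1) = 0.
  α_3 = 8: Horner steps 7 → 5, so m(8) = 5.
  α_4 = 4: Horner steps 7 → 10, so m(4) = 10.
Codeword c = [7, 0, 5, 10] ∈ F_11^4.


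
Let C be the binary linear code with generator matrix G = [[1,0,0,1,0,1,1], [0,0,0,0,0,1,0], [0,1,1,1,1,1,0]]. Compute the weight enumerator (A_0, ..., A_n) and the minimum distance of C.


Weight distribution: A_0 = 1, A_1 = 1, A_3 = 1, A_4 = 2, A_5 = 2, A_6 = 1. Minimum distance d = 1.

Enumerate all 2^3 = 8 messages m ∈ F_2^3.
For each, compute codeword c = mG in F_2^7, then tally its weight.
  m = 000 → c = 0000000, weight = 0.
  m = 100 → c = 1001011, weight = 4.
  m = 010 → c = 0000010, weight = 1.
  m = 110 → c = 1001001, weight = 3.
  m = 001 → c = 0111110, weight = 5.
  m = 101 → c = 1110101, weight = 5.
  m = 011 → c = 0111100, weight = 4.
  m = 111 → c = 1110111, weight = 6.
Tally weights:
  weight 0: 1 codewords.
  weight 1: 1 codewords.
  weight 3: 1 codewords.
  weight 4: 2 codewords.
  weight 5: 2 codewords.
  weight 6: 1 codewords.
Minimum distance d = smallest w > 0 with A_w > 0 = 1.
Sanity: Σ A_w = 8 = 2^3 = 8 ✓.


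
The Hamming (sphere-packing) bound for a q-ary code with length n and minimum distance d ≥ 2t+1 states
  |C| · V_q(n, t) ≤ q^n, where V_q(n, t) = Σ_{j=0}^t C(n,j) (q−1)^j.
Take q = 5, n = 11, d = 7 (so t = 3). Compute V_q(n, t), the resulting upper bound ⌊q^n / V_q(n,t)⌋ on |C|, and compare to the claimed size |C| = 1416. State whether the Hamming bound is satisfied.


V_q(n, t) = 11485, q^n = 48828125, Hamming bound = 4251, |C| = 1416 ≤ bound (satisfied).

Step 1: Compute V_q(n, t) = Σ_{j=0}^3 C(n, j) (q−1)^j.
  j = 0: C(11,0)·(4)^0 = 1·1 = 1.
  j = 1: C(11,1)·(4)^1 = 11·4 = 44.
  j = 2: C(11,2)·(4)^2 = 55·16 = 880.
  j = 3: C(11,3)·(4)^3 = 165·64 = 10560.
  V_q(n, t) = 1 + 44 + 880 + 10560 = 11485.
Step 2: q^n = 5^11 = 48828125.
Step 3: Hamming bound ⌊q^n / V_q(n,t)⌋ = ⌊48828125/11485⌋ = 4251.
Step 4: Compare |C| = 1416 to 4251: satisfied.
The claimed |C| lies below the Hamming bound.


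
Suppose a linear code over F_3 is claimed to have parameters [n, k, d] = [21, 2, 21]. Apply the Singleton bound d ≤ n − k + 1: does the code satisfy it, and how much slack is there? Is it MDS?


Singleton RHS = n − k + 1 = 20, slack = -1, bound violated (no such code; not MDS).

Singleton bound: d ≤ n − k + 1.
Here n = 21, k = 2, so n − k + 1 = 20.
Given d = 21, check d ≤ 20: NO.
Slack = (n − k + 1) − d = -1.
The slack is negative: d = 21 exceeds n − k + 1 = 20 by 1, so the Singleton bound is violated and no linear [21, 2, 21]_3 code can exist. In particular it is not MDS (MDS requires d = n − k + 1 exactly).
Description: the claimed parameters are [21, 2, 21]_3; such a code would be impossible (violates the Singleton bound).


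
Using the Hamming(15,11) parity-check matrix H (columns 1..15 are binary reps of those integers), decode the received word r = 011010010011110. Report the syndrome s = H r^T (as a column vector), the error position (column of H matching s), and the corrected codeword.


s = (1, 0, 0, 0)^T, error position = 8, corrected codeword c = 011010000011110

Compute s = H r^T mod 2 one row at a time:
  s_1 = 1 + 0 + 0 + 1 + 1 + 1 + 1 + 0 = 5 ≡ 1 (mod 2).
  s_2 = 0 + 1 + 0 + 0 + 1 + 1 + 1 + 0 = 4 ≡ 0 (mod 2).
  s_3 = 1 + 1 + 0 + 0 + 0 + 1 + 1 + 0 = 4 ≡ 0 (mod 2).
  s_4 = 0 + 1 + 1 + 0 + 0 + 1 + 1 + 0 = 4 ≡ 0 (mod 2).
s = (1, 0, 0, 0)^T — this equals column 8 of H (binary 1000), so error is at position 8.
Correct: flip bit 8 of r = 011010010011110 to get c = 011010000011110.


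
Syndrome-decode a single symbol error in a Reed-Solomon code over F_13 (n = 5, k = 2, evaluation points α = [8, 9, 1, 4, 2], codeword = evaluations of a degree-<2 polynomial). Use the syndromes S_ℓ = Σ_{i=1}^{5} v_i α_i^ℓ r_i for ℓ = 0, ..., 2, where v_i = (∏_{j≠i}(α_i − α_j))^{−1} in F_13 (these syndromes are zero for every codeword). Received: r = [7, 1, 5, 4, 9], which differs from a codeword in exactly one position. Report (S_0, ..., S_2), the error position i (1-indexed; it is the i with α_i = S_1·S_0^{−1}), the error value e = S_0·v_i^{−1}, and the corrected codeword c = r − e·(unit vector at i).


S = (6, 2, 5), error at position 2, error magnitude e = 3, c = [7, 11, 5, 4, 9].

Step 1: column multipliers v_i = (∏_{j≠i}(α_i − α_j))^{−1} mod 13.
  i = 1 (α = 8): (8−9)(8−1)(8−4)(8−2) = (−1)·7·4·6 = −168 ≡ 1, so v_1 = 1^{−1} = 1 (mod 13).
  i = 2 (α = 9): (9−8)(9−1)(9−4)(9−2) = 1·8·5·7 = 280 ≡ 7, so v_2 = 7^{−1} = 2 (mod 13).
  i = 3 (α = 1): (1−8)(1−9)(1−4)(1−2) = (−7)·(−8)·(−3)·(−1) = 168 ≡ 12, so v_3 = 12^{−1} = 12 (mod 13).
  i = 4 (α = 4): (4−8)(4−9)(4−1)(4−2) = (−4)·(−5)·3·2 = 120 ≡ 3, so v_4 = 3^{−1} = 9 (mod 13).
  i = 5 (α = 2): (2−8)(2−9)(2−1)(2−4) = (−6)·(−7)·1·(−2) = −84 ≡ 7, so v_5 = 7^{−1} = 2 (mod 13).
  v = [1, 2, 12, 9, 2].
Step 2: syndromes of r = [7, 1, 5, 4, 9] (all sums mod 13).
  S_0 = Σ v_i r_i = 1·7 + 2·1 + 12·5 + 9·4 + 2·9 = 123 ≡ 6.
  S_1 = Σ v_i α_i r_i = 1·8·7 + 2·9·1 + 12·1·5 + 9·4·4 + 2·2·9 = 314 ≡ 2.
  α_i^2 mod 13 = [12, 3, 1, 3, 4].
  S_2 = Σ v_i α_i^2 r_i = 1·12·7 + 2·3·1 + 12·1·5 + 9·3·4 + 2·4·9 = 330 ≡ 5.
  S = (6, 2, 5) ≠ 0, so r is not a codeword (an error is present).
Step 3: locate the error. For a single error e at position i, S_ℓ = v_i·e·α_i^ℓ, so α_err = S_1/S_0.
  S_0^{−1} = 6^{−1} = 11 (mod 13), so α_err = 2·11 = 22 ≡ 9 = α_2. Error position i = 2.
  Consistency check: S_2/S_1 = 5·7 = 35 ≡ 9 = α_err ✓ (single-error assumption holds).
Step 4: error magnitude e = S_0/v_2 = S_0·∏_{j≠2}(α_2 − α_j) = 6·7 = 42 ≡ 3 (mod 13).
Step 5: correct position 2: c_2 = r_2 − e = 1 − 3 ≡ 11 (mod 13). Hence c = [7, 11, 5, 4, 9].
  Check: interpolating c through the α_i gives m(x) = 1 + 4·x (degree < 2) with m(α_i) = c_i for every i, so c is indeed a codeword.


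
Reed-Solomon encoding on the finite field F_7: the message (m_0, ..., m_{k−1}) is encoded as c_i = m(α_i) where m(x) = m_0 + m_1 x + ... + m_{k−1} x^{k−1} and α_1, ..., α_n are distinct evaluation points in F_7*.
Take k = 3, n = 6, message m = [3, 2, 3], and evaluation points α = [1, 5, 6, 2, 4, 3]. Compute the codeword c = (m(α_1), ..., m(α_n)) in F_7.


c = [1, 4, 4, 5, 3, 1]

Message polynomial: m(x) = 3 + 2·x + 3·x^2 (mod 7).
For each evaluation point α_i, compute m(α_i) mod 7:
  α_1 = 1: Horner steps 3 → 5 → 1, so m(1) = 1.
  α_2 = 5: Horner steps 3 → 3 → 4, so m(5) = 4.
  α_3 = 6: Horner steps 3 → 6 → 4, so m(6) = 4.
  α_4 = 2: Horner steps 3 → 1 → 5, so m(2) = 5.
  α_5 = 4: Horner steps 3 → 0 → 3, so m(4) = 3.
  α_6 = 3: Horner steps 3 → 4 → 1, so m(3) = 1.
Codeword c = [1, 4, 4, 5, 3, 1] ∈ F_7^6.


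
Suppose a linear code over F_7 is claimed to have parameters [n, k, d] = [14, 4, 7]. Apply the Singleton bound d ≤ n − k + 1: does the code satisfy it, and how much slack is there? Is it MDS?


Singleton RHS = n − k + 1 = 11, slack = 4, bound satisfied, not MDS.

Singleton bound: d ≤ n − k + 1.
Here n = 14, k = 4, so n − k + 1 = 11.
Given d = 7, check d ≤ 11: YES.
Slack = (n − k + 1) − d = 4.
The code is NOT MDS (slack = 4 > 0).
Description: the claimed parameters are [14, 4, 7]_7; such a code would be non-MDS.


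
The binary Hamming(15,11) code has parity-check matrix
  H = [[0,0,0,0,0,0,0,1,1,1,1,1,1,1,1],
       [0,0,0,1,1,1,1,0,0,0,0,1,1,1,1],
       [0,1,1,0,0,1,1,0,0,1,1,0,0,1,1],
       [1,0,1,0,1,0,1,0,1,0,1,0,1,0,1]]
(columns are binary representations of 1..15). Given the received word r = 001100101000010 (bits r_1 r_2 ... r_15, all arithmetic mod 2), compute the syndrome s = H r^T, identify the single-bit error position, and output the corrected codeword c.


s = (0, 1, 1, 1)^T, error position = 7, corrected codeword c = 001100001000010

Compute s = H r^T mod 2 one row at a time:
  s_1 = 0 + 1 + 0 + 0 + 0 + 0 + 1 + 0 = 2 ≡ 0 (mod 2).
  s_2 = 1 + 0 + 0 + 1 + 0 + 0 + 1 + 0 = 3 ≡ 1 (mod 2).
  s_3 = 0 + 1 + 0 + 1 + 0 + 0 + 1 + 0 = 3 ≡ 1 (mod 2).
  s_4 = 0 + 1 + 0 + 1 + 1 + 0 + 0 + 0 = 3 ≡ 1 (mod 2).
s = (0, 1, 1, 1)^T — this equals column 7 of H (binary 0111), so error is at position 7.
Correct: flip bit 7 of r = 001100101000010 to get c = 001100001000010.


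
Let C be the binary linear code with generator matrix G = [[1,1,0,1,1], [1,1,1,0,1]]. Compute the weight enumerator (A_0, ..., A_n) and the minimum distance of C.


Weight distribution: A_0 = 1, A_2 = 1, A_4 = 2. Minimum distance d = 2.

Enumerate all 2^2 = 4 messages m ∈ F_2^2.
For each, compute codeword c = mG in F_2^5, then tally its weight.
  m = 00 → c = 00000, weight = 0.
  m = 10 → c = 11011, weight = 4.
  m = 01 → c = 11101, weight = 4.
  m = 11 → c = 00110, weight = 2.
Tally weights:
  weight 0: 1 codewords.
  weight 2: 1 codewords.
  weight 4: 2 codewords.
Minimum distance d = smallest w > 0 with A_w > 0 = 2.
Sanity: Σ A_w = 4 = 2^2 = 4 ✓.


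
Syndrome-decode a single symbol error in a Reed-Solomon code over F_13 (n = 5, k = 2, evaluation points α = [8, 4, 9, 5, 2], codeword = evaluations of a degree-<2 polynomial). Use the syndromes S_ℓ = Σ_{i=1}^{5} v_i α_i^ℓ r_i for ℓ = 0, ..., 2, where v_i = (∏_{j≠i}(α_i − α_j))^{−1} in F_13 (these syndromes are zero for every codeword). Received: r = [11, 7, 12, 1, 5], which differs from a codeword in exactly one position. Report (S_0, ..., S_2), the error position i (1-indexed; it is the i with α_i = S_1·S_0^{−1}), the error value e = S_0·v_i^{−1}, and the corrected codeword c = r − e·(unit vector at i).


S = (11, 3, 2), error at position 4, error magnitude e = 6, c = [11, 7, 12, 8, 5].

Step 1: column multipliers v_i = (∏_{j≠i}(α_i − α_j))^{−1} mod 13.
  i = 1 (α = 8): (8−4)(8−9)(8−5)(8−2) = 4·(−1)·3·6 = −72 ≡ 6, so v_1 = 6^{−1} = 11 (mod 13).
  i = 2 (α = 4): (4−8)(4−9)(4−5)(4−2) = (−4)·(−5)·(−1)·2 = −40 ≡ 12, so v_2 = 12^{−1} = 12 (mod 13).
  i = 3 (α = 9): (9−8)(9−4)(9−5)(9−2) = 1·5·4·7 = 140 ≡ 10, so v_3 = 10^{−1} = 4 (mod 13).
  i = 4 (α = 5): (5−8)(5−4)(5−9)(5−2) = (−3)·1·(−4)·3 = 36 ≡ 10, so v_4 = 10^{−1} = 4 (mod 13).
  i = 5 (α = 2): (2−8)(2−4)(2−9)(2−5) = (−6)·(−2)·(−7)·(−3) = 252 ≡ 5, so v_5 = 5^{−1} = 8 (mod 13).
  v = [11, 12, 4, 4, 8].
Step 2: syndromes of r = [11, 7, 12, 1, 5] (all sums mod 13).
  S_0 = Σ v_i r_i = 11·11 + 12·7 + 4·12 + 4·1 + 8·5 = 297 ≡ 11.
  S_1 = Σ v_i α_i r_i = 11·8·11 + 12·4·7 + 4·9·12 + 4·5·1 + 8·2·5 = 1836 ≡ 3.
  α_i^2 mod 13 = [12, 3, 3, 12, 4].
  S_2 = Σ v_i α_i^2 r_i = 11·12·11 + 12·3·7 + 4·3·12 + 4·12·1 + 8·4·5 = 2056 ≡ 2.
  S = (11, 3, 2) ≠ 0, so r is not a codeword (an error is present).
Step 3: locate the error. For a single error e at position i, S_ℓ = v_i·e·α_i^ℓ, so α_err = S_1/S_0.
  S_0^{−1} = 11^{−1} = 6 (mod 13), so α_err = 3·6 = 18 ≡ 5 = α_4. Error position i = 4.
  Consistency check: S_2/S_1 = 2·9 = 18 ≡ 5 = α_err ✓ (single-error assumption holds).
Step 4: error magnitude e = S_0/v_4 = S_0·∏_{j≠4}(α_4 − α_j) = 11·10 = 110 ≡ 6 (mod 13).
Step 5: correct position 4: c_4 = r_4 − e = 1 − 6 ≡ 8 (mod 13). Hence c = [11, 7, 12, 8, 5].
  Check: interpolating c through the α_i gives m(x) = 3 + 1·x (degree < 2) with m(α_i) = c_i for every i, so c is indeed a codeword.


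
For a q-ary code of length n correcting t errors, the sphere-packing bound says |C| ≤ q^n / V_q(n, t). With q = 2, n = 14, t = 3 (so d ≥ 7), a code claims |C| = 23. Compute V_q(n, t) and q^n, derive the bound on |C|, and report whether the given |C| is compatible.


V_q(n, t) = 470, q^n = 16384, Hamming bound = 34, |C| = 23 ≤ bound (satisfied).

Step 1: Compute V_q(n, t) = Σ_{j=0}^3 C(n, j) (q−1)^j.
  j = 0: C(14,0)·(1)^0 = 1·1 = 1.
  j = 1: C(14,1)·(1)^1 = 14·1 = 14.
  j = 2: C(14,2)·(1)^2 = 91·1 = 91.
  j = 3: C(14,3)·(1)^3 = 364·1 = 364.
  V_q(n, t) = 1 + 14 + 91 + 364 = 470.
Step 2: q^n = 2^14 = 16384.
Step 3: Hamming bound ⌊q^n / V_q(n,t)⌋ = ⌊16384/470⌋ = 34.
Step 4: Compare |C| = 23 to 34: satisfied.
The claimed |C| lies below the Hamming bound.


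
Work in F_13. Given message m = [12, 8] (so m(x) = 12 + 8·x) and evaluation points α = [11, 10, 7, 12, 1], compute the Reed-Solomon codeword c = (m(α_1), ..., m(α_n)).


c = [9, 1, 3, 4, 7]

Message polynomial: m(x) = 12 + 8·x (mod 13).
For each evaluation point α_i, compute m(α_i) mod 13:
  α_1 = 11: Horner steps 8 → 9, so m(11) = 9.
  α_2 = 10: Horner steps 8 → 1, so m(10) = 1.
  α_3 = 7: Horner steps 8 → 3, so m(7) = 3.
  α_4 = 12: Horner steps 8 → 4, so m(12) = 4.
  α_5 = 1: Horner steps 8 → 7, so m(1) = 7.
Codeword c = [9, 1, 3, 4, 7] ∈ F_13^5.
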